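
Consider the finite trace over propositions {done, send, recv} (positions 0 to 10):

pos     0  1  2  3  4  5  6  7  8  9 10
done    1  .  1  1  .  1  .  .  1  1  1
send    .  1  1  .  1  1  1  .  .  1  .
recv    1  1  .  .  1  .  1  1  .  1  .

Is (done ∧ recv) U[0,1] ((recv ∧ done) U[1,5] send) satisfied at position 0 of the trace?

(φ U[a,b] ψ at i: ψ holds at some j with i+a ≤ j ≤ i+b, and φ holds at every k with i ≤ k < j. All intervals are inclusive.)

True

Need some j in [0,1] with ((recv ∧ done) U[1,5] send), and (done ∧ recv) at every k in [0,j-1].
  j=0: ((recv ∧ done) U[1,5] send) holds; no prefix to check → satisfied.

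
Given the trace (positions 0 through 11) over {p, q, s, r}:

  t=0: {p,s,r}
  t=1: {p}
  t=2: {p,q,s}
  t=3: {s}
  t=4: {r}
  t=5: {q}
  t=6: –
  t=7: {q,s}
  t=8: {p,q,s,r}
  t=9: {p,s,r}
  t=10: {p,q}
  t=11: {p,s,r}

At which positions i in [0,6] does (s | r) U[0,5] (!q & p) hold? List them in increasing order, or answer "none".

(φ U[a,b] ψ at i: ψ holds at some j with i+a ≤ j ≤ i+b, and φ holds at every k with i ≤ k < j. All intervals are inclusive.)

0, 1

Evaluate at each i in [0,6]:
  i=0: ✓ (rhs at j=0)
  i=1: ✓ (rhs at j=1)
  i=2: ✗ (no rhs in [2,7])
  i=3: ✗ (no rhs in [3,8])
  i=4: ✗ (lhs fails at k=5 before rhs at j=9)
  i=5: ✗ (lhs fails at k=5 before rhs at j=9)
  i=6: ✗ (lhs fails at k=6 before rhs at j=9)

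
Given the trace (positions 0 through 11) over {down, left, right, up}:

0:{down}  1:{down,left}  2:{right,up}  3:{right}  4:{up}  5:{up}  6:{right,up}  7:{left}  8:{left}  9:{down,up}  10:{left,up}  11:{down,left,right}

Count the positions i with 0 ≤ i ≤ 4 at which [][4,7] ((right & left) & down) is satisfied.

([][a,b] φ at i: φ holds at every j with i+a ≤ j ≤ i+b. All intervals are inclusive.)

0

Evaluate at each i in [0,4]:
  i=0: ✗ (fails at j=4)
  i=1: ✗ (fails at j=5)
  i=2: ✗ (fails at j=6)
  i=3: ✗ (fails at j=7)
  i=4: ✗ (fails at j=8)
Positions where it holds: {} → 0.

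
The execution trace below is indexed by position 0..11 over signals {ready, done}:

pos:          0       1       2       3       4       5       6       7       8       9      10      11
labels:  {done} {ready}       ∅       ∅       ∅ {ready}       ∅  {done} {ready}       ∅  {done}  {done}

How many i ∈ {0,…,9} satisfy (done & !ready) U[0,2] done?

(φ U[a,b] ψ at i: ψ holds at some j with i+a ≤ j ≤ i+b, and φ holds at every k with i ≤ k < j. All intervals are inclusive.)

2

Evaluate at each i in [0,9]:
  i=0: ✓ (rhs at j=0)
  i=1: ✗ (no rhs in [1,3])
  i=2: ✗ (no rhs in [2,4])
  i=3: ✗ (no rhs in [3,5])
  i=4: ✗ (no rhs in [4,6])
  i=5: ✗ (lhs fails at k=5 before rhs at j=7)
  i=6: ✗ (lhs fails at k=6 before rhs at j=7)
  i=7: ✓ (rhs at j=7)
  i=8: ✗ (lhs fails at k=8 before rhs at j=10)
  i=9: ✗ (lhs fails at k=9 before rhs at j=10)
Positions where it holds: {0, 7} → 2.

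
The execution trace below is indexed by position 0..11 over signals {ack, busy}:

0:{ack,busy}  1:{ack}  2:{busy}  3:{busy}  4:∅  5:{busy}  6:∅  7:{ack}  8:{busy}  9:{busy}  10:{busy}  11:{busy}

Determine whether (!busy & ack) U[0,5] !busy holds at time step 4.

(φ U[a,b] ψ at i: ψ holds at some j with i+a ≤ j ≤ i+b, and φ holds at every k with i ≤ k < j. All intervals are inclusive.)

Yes

Need some j in [4,9] with !busy, and (!busy & ack) at every k in [4,j-1].
  j=4: !busy holds; no prefix to check → satisfied.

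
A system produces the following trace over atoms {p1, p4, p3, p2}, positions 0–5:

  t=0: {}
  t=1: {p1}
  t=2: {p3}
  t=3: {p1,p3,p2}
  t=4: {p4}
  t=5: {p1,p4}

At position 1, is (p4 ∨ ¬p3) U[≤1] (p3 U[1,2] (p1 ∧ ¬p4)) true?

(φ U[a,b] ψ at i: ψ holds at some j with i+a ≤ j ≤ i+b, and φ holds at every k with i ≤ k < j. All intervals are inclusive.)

True

Need some j in [1,2] with (p3 U[1,2] (p1 ∧ ¬p4)), and (p4 ∨ ¬p3) at every k in [1,j-1].
  j=1: (p3 U[1,2] (p1 ∧ ¬p4)) — fails.
  j=2: (p3 U[1,2] (p1 ∧ ¬p4)) holds; (p4 ∨ ¬p3) holds at every k in [1,1] → satisfied.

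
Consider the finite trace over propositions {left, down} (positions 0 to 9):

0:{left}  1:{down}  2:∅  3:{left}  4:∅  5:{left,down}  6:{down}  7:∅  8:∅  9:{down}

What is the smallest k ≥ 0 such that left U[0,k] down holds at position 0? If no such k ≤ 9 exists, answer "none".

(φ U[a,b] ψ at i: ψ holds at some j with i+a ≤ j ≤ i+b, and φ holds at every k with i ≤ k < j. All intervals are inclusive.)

1

Need earliest j ≥ 0 with down, and left at every k in [0,j-1].
  j=0: rhs fails.
  j=1: rhs holds; lhs holds on [0,0]. k = 1.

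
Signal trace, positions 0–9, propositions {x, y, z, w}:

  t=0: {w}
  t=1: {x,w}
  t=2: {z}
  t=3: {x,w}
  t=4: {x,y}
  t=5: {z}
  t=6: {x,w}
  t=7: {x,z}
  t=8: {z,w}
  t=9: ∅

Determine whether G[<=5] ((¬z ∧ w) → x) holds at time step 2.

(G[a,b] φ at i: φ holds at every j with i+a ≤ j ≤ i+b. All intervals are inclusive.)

True

Check ((¬z ∧ w) → x) at every j in [2,7]:
  j=2: antecedent false → ✓
  j=3: antecedent true; consequent true → ✓
  j=4: antecedent false → ✓
  j=5: antecedent false → ✓
  j=6: antecedent true; consequent true → ✓
  j=7: antecedent false → ✓
All positions satisfy it → formula holds.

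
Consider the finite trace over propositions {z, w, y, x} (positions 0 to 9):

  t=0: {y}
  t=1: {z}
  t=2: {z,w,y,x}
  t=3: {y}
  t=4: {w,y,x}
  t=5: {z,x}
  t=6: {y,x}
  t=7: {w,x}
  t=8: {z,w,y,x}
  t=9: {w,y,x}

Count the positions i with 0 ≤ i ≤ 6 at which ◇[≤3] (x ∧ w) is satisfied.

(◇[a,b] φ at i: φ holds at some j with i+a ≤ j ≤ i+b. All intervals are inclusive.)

Evaluate at each i in [0,6]:
  i=0: ✓ (witness j=2)
  i=1: ✓ (witness j=2)
  i=2: ✓ (witness j=2)
  i=3: ✓ (witness j=4)
  i=4: ✓ (witness j=4)
  i=5: ✓ (witness j=7)
  i=6: ✓ (witness j=7)
Positions where it holds: {0, 1, 2, 3, 4, 5, 6} → 7.

7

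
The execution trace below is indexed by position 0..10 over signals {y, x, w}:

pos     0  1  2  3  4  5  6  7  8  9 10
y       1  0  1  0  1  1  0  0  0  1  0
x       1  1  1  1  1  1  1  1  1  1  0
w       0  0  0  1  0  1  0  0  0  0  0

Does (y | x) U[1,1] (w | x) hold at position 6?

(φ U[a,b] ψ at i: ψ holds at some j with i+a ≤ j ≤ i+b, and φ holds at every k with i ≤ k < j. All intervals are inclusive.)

Need some j in [7,7] with (w | x), and (y | x) at every k in [6,j-1].
  j=7: (w | x) holds; (y | x) holds at every k in [6,6] → satisfied.

True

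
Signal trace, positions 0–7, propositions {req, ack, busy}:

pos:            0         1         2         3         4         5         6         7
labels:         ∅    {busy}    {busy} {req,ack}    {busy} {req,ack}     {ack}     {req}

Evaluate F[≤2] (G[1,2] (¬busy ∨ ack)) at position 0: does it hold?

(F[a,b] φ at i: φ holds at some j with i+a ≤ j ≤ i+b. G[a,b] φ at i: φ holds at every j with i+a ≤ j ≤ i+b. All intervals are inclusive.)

No

Check G[1,2] (¬busy ∨ ack) at each j in [0,2]:
  j=0: fails at 1
  j=1: fails at 2
  j=2: fails at 4
No position in the window satisfies it → formula fails.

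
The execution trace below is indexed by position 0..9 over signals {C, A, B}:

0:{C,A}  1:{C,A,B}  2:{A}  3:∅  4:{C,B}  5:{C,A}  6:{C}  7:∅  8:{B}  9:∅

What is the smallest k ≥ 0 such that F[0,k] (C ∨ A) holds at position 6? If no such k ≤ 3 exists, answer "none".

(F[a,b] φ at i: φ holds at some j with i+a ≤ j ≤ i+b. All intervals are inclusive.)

0

Scan j = 6,7,… for (C ∨ A):
  j=6: holds
First hit at j=6, so smallest k = 6-6 = 0.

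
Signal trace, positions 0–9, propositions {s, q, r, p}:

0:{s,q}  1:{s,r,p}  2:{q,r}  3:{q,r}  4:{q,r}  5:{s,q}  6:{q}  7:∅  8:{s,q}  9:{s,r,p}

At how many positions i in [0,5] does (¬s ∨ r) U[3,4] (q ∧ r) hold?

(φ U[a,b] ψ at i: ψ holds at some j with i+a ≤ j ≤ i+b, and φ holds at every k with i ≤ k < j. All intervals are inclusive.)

Evaluate at each i in [0,5]:
  i=0: ✗ (lhs fails at k=0 before rhs at j=3)
  i=1: ✓ (rhs at j=4; lhs holds on [1,3])
  i=2: ✗ (no rhs in [5,6])
  i=3: ✗ (no rhs in [6,7])
  i=4: ✗ (no rhs in [7,8])
  i=5: ✗ (no rhs in [8,9])
Positions where it holds: {1} → 1.

1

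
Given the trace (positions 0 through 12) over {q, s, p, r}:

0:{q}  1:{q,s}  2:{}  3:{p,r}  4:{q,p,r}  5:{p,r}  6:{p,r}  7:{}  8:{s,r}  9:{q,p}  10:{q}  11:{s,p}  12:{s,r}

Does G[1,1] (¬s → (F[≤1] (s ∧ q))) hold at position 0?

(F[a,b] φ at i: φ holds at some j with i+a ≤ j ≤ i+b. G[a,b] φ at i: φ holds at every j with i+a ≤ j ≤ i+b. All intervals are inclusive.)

Check (¬s → (F[≤1] (s ∧ q))) at every j in [1,1]:
  j=1: antecedent false → ✓
All positions satisfy it → formula holds.

True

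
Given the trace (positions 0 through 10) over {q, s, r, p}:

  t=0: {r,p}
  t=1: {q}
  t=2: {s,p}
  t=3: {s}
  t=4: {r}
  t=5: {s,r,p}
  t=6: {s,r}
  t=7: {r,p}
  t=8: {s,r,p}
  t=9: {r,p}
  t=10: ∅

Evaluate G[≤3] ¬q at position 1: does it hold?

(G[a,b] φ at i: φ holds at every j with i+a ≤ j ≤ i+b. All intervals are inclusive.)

Check ¬q at every j in [1,4]:
  j=1: false
  j=2: true
  j=3: true
  j=4: true
Fails at j=1 → formula fails.

False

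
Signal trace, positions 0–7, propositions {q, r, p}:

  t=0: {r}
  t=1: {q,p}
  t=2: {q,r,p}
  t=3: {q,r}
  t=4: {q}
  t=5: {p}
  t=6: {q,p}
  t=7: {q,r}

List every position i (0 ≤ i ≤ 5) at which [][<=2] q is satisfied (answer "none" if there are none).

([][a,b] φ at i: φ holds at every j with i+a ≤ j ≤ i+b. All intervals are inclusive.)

Evaluate at each i in [0,5]:
  i=0: ✗ (fails at j=0)
  i=1: ✓ (all of [1,3])
  i=2: ✓ (all of [2,4])
  i=3: ✗ (fails at j=5)
  i=4: ✗ (fails at j=5)
  i=5: ✗ (fails at j=5)

1, 2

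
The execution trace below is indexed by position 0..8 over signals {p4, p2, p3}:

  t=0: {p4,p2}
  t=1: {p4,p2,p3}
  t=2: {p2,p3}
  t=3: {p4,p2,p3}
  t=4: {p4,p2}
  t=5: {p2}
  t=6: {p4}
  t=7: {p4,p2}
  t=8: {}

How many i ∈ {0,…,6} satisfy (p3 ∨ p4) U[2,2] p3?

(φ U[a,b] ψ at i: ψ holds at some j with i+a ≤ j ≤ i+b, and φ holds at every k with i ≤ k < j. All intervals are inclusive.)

2

Evaluate at each i in [0,6]:
  i=0: ✓ (rhs at j=2; lhs holds on [0,1])
  i=1: ✓ (rhs at j=3; lhs holds on [1,2])
  i=2: ✗ (no rhs in [4,4])
  i=3: ✗ (no rhs in [5,5])
  i=4: ✗ (no rhs in [6,6])
  i=5: ✗ (no rhs in [7,7])
  i=6: ✗ (no rhs in [8,8])
Positions where it holds: {0, 1} → 2.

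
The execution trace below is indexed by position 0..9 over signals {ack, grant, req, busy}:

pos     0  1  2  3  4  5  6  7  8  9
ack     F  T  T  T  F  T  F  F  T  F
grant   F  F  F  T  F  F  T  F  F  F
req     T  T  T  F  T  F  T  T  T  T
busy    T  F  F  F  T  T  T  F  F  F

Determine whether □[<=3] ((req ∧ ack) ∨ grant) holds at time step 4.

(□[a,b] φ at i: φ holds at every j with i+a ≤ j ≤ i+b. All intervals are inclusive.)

False

Check ((req ∧ ack) ∨ grant) at every j in [4,7]:
  j=4: false
  j=5: false
  j=6: true
  j=7: false
Fails at j=4 → formula fails.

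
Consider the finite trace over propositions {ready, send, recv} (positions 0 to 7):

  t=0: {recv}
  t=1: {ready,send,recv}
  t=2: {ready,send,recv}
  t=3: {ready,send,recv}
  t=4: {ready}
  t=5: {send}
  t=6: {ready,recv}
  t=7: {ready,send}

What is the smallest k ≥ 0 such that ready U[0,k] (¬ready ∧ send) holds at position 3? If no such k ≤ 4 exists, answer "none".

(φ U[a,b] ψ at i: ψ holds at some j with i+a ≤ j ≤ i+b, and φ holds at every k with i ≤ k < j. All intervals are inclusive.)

Need earliest j ≥ 3 with (¬ready ∧ send), and ready at every k in [3,j-1].
  j=3: rhs fails.
  j=4: rhs fails.
  j=5: rhs holds; lhs holds on [3,4]. k = 2.

2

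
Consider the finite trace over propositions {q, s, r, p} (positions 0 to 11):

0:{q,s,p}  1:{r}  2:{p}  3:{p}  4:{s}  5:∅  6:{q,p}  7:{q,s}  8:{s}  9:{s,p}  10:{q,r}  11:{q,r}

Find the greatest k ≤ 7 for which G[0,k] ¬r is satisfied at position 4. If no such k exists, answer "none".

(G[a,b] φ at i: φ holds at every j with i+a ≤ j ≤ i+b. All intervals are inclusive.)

5

¬r must hold from j=4 onward; find where it first fails.
  j=4: holds
  j=5: holds
  j=6: holds
  j=7: holds
  j=8: holds
  j=9: holds
  j=10: fails
Holds on [4,9], so largest k = 5.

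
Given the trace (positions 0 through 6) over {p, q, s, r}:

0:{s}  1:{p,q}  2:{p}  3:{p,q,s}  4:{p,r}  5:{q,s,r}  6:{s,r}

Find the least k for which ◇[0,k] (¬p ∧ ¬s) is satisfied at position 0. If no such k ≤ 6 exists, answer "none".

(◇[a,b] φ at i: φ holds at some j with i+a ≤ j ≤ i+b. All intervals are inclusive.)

none

Scan j = 0,1,… for (¬p ∧ ¬s):
  j=0: fails
  j=1: fails
  j=2: fails
  j=3: fails
  j=4: fails
  j=5: fails
  j=6: fails
No j in [0,6] satisfies it → none.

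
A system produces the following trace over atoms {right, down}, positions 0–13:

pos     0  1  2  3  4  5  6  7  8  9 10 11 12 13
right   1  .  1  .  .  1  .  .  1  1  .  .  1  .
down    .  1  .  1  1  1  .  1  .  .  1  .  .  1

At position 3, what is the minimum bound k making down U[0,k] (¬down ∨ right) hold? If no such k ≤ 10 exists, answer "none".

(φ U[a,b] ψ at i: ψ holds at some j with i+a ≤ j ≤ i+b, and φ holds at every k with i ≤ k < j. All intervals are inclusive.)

2

Need earliest j ≥ 3 with (¬down ∨ right), and down at every k in [3,j-1].
  j=3: rhs fails.
  j=4: rhs fails.
  j=5: rhs holds; lhs holds on [3,4]. k = 2.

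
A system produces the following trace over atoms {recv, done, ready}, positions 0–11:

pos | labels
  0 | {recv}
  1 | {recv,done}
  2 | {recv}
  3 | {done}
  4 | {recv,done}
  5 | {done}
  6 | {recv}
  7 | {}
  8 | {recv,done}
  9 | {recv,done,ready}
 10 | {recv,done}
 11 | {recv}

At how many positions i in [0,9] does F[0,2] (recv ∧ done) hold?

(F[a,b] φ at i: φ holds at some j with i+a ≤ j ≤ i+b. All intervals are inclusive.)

9

Evaluate at each i in [0,9]:
  i=0: ✓ (witness j=1)
  i=1: ✓ (witness j=1)
  i=2: ✓ (witness j=4)
  i=3: ✓ (witness j=4)
  i=4: ✓ (witness j=4)
  i=5: ✗ (none in [5,7])
  i=6: ✓ (witness j=8)
  i=7: ✓ (witness j=8)
  i=8: ✓ (witness j=8)
  i=9: ✓ (witness j=9)
Positions where it holds: {0, 1, 2, 3, 4, 6, 7, 8, 9} → 9.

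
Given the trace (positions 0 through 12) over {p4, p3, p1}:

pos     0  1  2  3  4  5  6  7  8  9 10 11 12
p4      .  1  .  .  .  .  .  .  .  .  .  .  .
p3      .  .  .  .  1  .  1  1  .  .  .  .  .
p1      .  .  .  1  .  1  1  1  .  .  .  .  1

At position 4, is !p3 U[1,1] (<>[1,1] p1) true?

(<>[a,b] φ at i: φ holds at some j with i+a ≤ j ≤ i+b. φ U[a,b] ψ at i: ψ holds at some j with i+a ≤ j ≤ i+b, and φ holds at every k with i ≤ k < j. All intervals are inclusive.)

Does not hold

Need some j in [5,5] with <>[1,1] p1, and !p3 at every k in [4,j-1].
  j=5: <>[1,1] p1 holds, but !p3 fails at k=4 → not this j.
No j in the window works → until fails.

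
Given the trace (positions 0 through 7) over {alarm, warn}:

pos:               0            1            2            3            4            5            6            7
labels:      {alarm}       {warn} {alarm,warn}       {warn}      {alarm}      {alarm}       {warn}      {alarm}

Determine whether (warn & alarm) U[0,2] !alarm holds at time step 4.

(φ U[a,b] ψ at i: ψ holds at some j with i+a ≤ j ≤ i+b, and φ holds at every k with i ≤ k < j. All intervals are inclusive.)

False

Need some j in [4,6] with !alarm, and (warn & alarm) at every k in [4,j-1].
  j=4: !alarm false.
  j=5: !alarm false.
  j=6: !alarm holds, but (warn & alarm) fails at k=4 → not this j.
No j in the window works → until fails.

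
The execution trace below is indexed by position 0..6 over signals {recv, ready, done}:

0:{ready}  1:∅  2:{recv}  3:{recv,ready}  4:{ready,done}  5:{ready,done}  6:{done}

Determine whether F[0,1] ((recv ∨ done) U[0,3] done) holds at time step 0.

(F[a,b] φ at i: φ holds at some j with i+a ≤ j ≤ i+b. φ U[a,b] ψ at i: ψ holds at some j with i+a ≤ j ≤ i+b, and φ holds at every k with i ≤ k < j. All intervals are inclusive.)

Does not hold

Check ((recv ∨ done) U[0,3] done) at each j in [0,1]:
  j=0: fails
  j=1: fails
No position in the window satisfies it → formula fails.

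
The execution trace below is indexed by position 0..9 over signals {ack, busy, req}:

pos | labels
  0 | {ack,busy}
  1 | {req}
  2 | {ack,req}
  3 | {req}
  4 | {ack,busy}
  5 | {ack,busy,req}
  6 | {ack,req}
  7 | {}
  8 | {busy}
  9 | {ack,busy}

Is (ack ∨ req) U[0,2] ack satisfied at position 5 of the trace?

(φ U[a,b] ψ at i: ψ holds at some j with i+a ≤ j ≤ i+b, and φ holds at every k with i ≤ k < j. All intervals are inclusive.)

True

Need some j in [5,7] with ack, and (ack ∨ req) at every k in [5,j-1].
  j=5: ack holds; no prefix to check → satisfied.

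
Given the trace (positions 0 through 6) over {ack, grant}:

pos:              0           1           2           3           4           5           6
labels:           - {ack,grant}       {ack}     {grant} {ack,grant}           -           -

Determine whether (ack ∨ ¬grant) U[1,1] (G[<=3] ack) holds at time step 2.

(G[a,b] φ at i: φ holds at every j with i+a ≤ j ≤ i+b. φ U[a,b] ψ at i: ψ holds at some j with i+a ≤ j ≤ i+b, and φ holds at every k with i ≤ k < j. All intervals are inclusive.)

No

Need some j in [3,3] with G[<=3] ack, and (ack ∨ ¬grant) at every k in [2,j-1].
  j=3: G[<=3] ack — fails at 3.
No j in the window works → until fails.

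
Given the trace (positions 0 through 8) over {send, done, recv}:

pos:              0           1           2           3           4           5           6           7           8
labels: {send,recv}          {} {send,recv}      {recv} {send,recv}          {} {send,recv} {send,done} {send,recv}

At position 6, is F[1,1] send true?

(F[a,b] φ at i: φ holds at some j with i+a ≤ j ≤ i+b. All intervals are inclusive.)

Check send at each j in [7,7]:
  j=7: true
Found at j=7 → formula holds.

True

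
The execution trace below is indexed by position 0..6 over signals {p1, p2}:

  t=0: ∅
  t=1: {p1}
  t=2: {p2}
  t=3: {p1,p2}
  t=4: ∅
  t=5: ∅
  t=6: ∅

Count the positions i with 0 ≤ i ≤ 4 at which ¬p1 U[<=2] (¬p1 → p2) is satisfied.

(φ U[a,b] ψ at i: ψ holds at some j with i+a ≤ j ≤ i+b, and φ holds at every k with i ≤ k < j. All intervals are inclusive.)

Evaluate at each i in [0,4]:
  i=0: ✓ (rhs at j=1; lhs holds on [0,0])
  i=1: ✓ (rhs at j=1)
  i=2: ✓ (rhs at j=2)
  i=3: ✓ (rhs at j=3)
  i=4: ✗ (no rhs in [4,6])
Positions where it holds: {0, 1, 2, 3} → 4.

4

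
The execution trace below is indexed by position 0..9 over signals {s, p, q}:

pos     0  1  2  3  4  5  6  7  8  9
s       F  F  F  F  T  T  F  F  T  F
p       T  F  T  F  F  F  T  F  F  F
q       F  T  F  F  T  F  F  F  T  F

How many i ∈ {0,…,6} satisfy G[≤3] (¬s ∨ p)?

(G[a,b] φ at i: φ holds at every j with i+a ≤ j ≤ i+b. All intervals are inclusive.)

Evaluate at each i in [0,6]:
  i=0: ✓ (all of [0,3])
  i=1: ✗ (fails at j=4)
  i=2: ✗ (fails at j=4)
  i=3: ✗ (fails at j=4)
  i=4: ✗ (fails at j=4)
  i=5: ✗ (fails at j=5)
  i=6: ✗ (fails at j=8)
Positions where it holds: {0} → 1.

1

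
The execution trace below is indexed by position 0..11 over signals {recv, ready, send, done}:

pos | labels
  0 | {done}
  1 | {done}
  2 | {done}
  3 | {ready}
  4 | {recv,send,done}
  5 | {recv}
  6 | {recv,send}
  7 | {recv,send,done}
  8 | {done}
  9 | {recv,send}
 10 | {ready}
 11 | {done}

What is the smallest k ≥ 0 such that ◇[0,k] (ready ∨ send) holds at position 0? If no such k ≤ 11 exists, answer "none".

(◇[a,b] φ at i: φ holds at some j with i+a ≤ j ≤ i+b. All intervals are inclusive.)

3

Scan j = 0,1,… for (ready ∨ send):
  j=0: fails
  j=1: fails
  j=2: fails
  j=3: holds
First hit at j=3, so smallest k = 3-0 = 3.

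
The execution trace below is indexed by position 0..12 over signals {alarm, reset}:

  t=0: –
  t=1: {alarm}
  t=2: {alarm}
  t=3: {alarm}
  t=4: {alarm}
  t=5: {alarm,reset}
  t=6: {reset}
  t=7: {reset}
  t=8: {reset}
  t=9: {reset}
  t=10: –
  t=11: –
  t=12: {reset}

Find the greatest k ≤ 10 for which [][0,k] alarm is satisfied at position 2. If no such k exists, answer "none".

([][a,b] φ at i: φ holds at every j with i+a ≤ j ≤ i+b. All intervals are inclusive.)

3

alarm must hold from j=2 onward; find where it first fails.
  j=2: holds
  j=3: holds
  j=4: holds
  j=5: holds
  j=6: fails
Holds on [2,5], so largest k = 3.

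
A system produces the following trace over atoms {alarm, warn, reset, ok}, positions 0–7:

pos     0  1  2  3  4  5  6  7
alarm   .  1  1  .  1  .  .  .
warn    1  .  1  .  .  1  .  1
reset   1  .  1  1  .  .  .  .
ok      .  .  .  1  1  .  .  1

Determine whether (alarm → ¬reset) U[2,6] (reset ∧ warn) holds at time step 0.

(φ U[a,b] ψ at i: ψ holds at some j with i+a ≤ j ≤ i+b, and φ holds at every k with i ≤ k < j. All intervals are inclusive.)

Need some j in [2,6] with (reset ∧ warn), and (alarm → ¬reset) at every k in [0,j-1].
  j=2: (reset ∧ warn) holds; (alarm → ¬reset) holds at every k in [0,1] → satisfied.

Holds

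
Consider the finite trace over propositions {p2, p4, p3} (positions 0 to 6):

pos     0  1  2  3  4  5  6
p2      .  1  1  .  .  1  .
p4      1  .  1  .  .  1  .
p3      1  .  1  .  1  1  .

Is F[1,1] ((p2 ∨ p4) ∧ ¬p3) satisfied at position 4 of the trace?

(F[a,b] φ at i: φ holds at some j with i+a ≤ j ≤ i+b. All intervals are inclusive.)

Check ((p2 ∨ p4) ∧ ¬p3) at each j in [5,5]:
  j=5: false
No position in the window satisfies it → formula fails.

No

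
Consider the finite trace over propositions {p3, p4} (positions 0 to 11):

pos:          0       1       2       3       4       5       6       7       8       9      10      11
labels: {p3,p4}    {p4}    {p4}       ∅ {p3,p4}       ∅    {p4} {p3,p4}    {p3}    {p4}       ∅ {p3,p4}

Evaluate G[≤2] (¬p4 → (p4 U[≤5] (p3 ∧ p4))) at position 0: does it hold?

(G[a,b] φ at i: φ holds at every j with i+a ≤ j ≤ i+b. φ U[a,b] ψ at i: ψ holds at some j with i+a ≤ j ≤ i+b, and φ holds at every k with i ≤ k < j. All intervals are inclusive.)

Holds

Check (¬p4 → (p4 U[≤5] (p3 ∧ p4))) at every j in [0,2]:
  j=0: antecedent false → ✓
  j=1: antecedent false → ✓
  j=2: antecedent false → ✓
All positions satisfy it → formula holds.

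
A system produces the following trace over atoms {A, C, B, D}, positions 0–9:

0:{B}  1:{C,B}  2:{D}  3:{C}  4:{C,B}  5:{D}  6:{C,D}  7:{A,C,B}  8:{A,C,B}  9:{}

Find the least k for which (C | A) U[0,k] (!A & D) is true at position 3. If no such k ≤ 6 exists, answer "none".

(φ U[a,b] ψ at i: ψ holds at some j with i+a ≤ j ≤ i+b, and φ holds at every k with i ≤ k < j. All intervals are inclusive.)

Need earliest j ≥ 3 with (!A & D), and (C | A) at every k in [3,j-1].
  j=3: rhs fails.
  j=4: rhs fails.
  j=5: rhs holds; lhs holds on [3,4]. k = 2.

2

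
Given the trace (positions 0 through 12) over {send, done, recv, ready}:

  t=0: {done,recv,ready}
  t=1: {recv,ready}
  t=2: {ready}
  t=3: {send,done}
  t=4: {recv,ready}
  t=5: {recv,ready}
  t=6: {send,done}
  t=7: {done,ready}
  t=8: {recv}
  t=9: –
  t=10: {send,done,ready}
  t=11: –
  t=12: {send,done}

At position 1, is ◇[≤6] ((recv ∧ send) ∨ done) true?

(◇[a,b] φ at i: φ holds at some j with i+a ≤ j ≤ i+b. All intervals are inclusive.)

Check ((recv ∧ send) ∨ done) at each j in [1,7]:
  j=1: false
  j=2: false
  j=3: true
  j=4: false
  j=5: false
  j=6: true
  j=7: true
Found at j=3 → formula holds.

Yes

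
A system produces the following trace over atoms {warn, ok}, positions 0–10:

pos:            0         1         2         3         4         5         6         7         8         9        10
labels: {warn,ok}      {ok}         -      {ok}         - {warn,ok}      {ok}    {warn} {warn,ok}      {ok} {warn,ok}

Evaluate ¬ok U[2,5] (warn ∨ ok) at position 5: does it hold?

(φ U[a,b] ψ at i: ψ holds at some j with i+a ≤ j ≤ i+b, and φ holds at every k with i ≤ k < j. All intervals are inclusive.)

False

Need some j in [7,10] with (warn ∨ ok), and ¬ok at every k in [5,j-1].
  j=7: (warn ∨ ok) holds, but ¬ok fails at k=5 → not this j.
  j=8: (warn ∨ ok) holds, but ¬ok fails at k=5 → not this j.
  j=9: (warn ∨ ok) holds, but ¬ok fails at k=5 → not this j.
  j=10: (warn ∨ ok) holds, but ¬ok fails at k=5 → not this j.
No j in the window works → until fails.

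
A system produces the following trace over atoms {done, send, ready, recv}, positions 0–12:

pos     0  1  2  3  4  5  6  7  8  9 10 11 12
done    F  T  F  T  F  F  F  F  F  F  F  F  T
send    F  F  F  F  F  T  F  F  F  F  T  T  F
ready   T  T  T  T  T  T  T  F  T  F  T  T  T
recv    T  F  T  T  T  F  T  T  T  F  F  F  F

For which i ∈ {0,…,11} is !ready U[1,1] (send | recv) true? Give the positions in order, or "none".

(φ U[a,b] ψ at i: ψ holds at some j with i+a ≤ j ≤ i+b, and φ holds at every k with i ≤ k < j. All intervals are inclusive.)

7, 9

Evaluate at each i in [0,11]:
  i=0: ✗ (no rhs in [1,1])
  i=1: ✗ (lhs fails at k=1 before rhs at j=2)
  i=2: ✗ (lhs fails at k=2 before rhs at j=3)
  i=3: ✗ (lhs fails at k=3 before rhs at j=4)
  i=4: ✗ (lhs fails at k=4 before rhs at j=5)
  i=5: ✗ (lhs fails at k=5 before rhs at j=6)
  i=6: ✗ (lhs fails at k=6 before rhs at j=7)
  i=7: ✓ (rhs at j=8; lhs holds on [7,7])
  i=8: ✗ (no rhs in [9,9])
  i=9: ✓ (rhs at j=10; lhs holds on [9,9])
  i=10: ✗ (lhs fails at k=10 before rhs at j=11)
  i=11: ✗ (no rhs in [12,12])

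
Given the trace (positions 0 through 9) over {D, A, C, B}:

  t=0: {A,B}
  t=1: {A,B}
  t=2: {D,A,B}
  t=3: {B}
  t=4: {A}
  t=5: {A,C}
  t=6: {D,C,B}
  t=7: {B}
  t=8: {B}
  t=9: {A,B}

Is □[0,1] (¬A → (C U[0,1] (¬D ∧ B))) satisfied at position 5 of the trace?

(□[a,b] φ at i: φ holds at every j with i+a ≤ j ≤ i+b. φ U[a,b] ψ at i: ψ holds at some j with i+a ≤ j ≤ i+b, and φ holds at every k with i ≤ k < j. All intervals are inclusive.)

True

Check (¬A → (C U[0,1] (¬D ∧ B))) at every j in [5,6]:
  j=5: antecedent false → ✓
  j=6: antecedent true; consequent holds → ✓
All positions satisfy it → formula holds.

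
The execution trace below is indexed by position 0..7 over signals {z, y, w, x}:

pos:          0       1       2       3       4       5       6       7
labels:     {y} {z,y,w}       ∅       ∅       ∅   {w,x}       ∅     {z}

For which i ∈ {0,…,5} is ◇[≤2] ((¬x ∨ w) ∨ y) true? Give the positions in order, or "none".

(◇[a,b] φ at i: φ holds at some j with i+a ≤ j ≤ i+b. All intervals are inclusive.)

0, 1, 2, 3, 4, 5

Evaluate at each i in [0,5]:
  i=0: ✓ (witness j=0)
  i=1: ✓ (witness j=1)
  i=2: ✓ (witness j=2)
  i=3: ✓ (witness j=3)
  i=4: ✓ (witness j=4)
  i=5: ✓ (witness j=5)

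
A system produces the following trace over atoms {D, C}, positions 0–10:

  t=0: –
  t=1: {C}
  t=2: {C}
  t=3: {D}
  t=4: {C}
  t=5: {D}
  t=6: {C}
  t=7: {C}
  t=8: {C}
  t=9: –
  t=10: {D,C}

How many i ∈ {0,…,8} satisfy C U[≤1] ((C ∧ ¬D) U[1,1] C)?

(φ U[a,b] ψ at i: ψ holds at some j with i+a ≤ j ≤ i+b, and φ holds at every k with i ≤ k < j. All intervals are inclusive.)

3

Evaluate at each i in [0,8]:
  i=0: ✗ (lhs fails at k=0 before rhs at j=1)
  i=1: ✓ (rhs at j=1)
  i=2: ✗ (no rhs in [2,3])
  i=3: ✗ (no rhs in [3,4])
  i=4: ✗ (no rhs in [4,5])
  i=5: ✗ (lhs fails at k=5 before rhs at j=6)
  i=6: ✓ (rhs at j=6)
  i=7: ✓ (rhs at j=7)
  i=8: ✗ (no rhs in [8,9])
Positions where it holds: {1, 6, 7} → 3.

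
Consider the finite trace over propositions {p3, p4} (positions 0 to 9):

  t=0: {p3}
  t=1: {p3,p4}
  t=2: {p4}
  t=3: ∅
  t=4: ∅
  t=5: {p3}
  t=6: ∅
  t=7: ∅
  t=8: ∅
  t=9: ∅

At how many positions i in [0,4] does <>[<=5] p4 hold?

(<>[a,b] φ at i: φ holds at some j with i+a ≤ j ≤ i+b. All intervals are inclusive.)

3

Evaluate at each i in [0,4]:
  i=0: ✓ (witness j=1)
  i=1: ✓ (witness j=1)
  i=2: ✓ (witness j=2)
  i=3: ✗ (none in [3,8])
  i=4: ✗ (none in [4,9])
Positions where it holds: {0, 1, 2} → 3.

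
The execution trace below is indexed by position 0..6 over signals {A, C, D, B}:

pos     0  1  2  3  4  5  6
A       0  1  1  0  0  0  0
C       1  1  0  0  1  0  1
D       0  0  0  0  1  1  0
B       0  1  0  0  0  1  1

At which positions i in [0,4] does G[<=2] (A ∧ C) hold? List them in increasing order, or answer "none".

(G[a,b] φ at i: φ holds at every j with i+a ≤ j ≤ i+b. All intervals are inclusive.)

none

Evaluate at each i in [0,4]:
  i=0: ✗ (fails at j=0)
  i=1: ✗ (fails at j=2)
  i=2: ✗ (fails at j=2)
  i=3: ✗ (fails at j=3)
  i=4: ✗ (fails at j=4)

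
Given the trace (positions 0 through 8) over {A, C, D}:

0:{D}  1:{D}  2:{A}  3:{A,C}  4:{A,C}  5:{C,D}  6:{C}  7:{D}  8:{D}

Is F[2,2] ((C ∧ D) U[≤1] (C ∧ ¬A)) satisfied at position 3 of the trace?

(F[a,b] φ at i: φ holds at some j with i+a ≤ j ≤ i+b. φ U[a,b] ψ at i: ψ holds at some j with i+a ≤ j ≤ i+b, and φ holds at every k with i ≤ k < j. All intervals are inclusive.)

Check ((C ∧ D) U[≤1] (C ∧ ¬A)) at each j in [5,5]:
  j=5: holds
Found at j=5 → formula holds.

Yes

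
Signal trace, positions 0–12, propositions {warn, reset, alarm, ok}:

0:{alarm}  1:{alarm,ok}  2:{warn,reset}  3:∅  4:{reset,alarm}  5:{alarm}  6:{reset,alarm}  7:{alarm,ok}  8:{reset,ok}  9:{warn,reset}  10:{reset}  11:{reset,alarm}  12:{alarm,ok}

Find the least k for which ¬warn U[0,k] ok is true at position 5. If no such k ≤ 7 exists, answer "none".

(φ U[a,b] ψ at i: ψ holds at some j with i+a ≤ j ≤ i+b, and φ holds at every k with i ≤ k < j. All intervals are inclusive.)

Need earliest j ≥ 5 with ok, and ¬warn at every k in [5,j-1].
  j=5: rhs fails.
  j=6: rhs fails.
  j=7: rhs holds; lhs holds on [5,6]. k = 2.

2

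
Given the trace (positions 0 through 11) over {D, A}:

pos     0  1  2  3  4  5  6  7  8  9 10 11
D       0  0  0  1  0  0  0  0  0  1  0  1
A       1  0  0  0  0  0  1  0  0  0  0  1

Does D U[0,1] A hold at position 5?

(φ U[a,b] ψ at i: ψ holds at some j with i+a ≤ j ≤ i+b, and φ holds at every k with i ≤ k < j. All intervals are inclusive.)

Need some j in [5,6] with A, and D at every k in [5,j-1].
  j=5: A false.
  j=6: A holds, but D fails at k=5 → not this j.
No j in the window works → until fails.

No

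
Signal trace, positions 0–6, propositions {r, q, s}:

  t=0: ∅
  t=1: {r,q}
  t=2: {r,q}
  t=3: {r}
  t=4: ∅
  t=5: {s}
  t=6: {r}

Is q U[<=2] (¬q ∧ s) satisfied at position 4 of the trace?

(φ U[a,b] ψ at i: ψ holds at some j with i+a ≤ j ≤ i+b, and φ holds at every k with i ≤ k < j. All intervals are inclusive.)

Need some j in [4,6] with (¬q ∧ s), and q at every k in [4,j-1].
  j=4: (¬q ∧ s) false.
  j=5: (¬q ∧ s) holds, but q fails at k=4 → not this j.
  j=6: (¬q ∧ s) false.
No j in the window works → until fails.

False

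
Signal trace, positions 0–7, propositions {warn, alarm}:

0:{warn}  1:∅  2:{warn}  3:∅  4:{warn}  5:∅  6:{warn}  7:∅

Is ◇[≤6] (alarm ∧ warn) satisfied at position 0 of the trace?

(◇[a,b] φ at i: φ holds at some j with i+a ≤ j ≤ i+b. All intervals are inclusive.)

Does not hold

Check (alarm ∧ warn) at each j in [0,6]:
  j=0: false
  j=1: false
  j=2: false
  j=3: false
  j=4: false
  j=5: false
  j=6: false
No position in the window satisfies it → formula fails.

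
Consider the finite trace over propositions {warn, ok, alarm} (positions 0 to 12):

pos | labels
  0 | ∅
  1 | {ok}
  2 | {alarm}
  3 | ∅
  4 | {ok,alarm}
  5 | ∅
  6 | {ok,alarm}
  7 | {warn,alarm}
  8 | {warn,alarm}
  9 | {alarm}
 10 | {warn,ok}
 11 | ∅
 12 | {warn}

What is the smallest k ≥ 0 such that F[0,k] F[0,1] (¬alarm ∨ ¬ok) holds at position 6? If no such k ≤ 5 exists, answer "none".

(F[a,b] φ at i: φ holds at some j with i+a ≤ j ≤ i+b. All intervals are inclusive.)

Scan j = 6,7,… for F[0,1] (¬alarm ∨ ¬ok):
  j=6: holds
First hit at j=6, so smallest k = 6-6 = 0.

0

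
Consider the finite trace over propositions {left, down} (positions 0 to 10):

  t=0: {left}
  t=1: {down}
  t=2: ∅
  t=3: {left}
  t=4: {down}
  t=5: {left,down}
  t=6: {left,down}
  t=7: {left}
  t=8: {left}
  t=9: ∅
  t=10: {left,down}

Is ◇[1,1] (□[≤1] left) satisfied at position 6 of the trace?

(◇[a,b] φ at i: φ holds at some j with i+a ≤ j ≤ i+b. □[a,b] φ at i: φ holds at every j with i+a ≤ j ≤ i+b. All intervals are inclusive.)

True

Check □[≤1] left at each j in [7,7]:
  j=7: holds on [7,8]
Found at j=7 → formula holds.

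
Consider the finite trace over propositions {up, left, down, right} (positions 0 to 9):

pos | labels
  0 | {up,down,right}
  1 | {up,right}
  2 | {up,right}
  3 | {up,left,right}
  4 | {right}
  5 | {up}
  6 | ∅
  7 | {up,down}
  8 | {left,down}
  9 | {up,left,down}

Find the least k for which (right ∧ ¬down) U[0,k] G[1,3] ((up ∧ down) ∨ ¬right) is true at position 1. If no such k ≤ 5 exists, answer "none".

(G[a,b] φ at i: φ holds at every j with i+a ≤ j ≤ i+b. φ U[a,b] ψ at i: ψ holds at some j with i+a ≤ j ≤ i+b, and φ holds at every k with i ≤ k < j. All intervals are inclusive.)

3

Need earliest j ≥ 1 with G[1,3] ((up ∧ down) ∨ ¬right), and (right ∧ ¬down) at every k in [1,j-1].
  j=1: rhs fails.
  j=2: rhs fails.
  j=3: rhs fails.
  j=4: rhs holds; lhs holds on [1,3]. k = 3.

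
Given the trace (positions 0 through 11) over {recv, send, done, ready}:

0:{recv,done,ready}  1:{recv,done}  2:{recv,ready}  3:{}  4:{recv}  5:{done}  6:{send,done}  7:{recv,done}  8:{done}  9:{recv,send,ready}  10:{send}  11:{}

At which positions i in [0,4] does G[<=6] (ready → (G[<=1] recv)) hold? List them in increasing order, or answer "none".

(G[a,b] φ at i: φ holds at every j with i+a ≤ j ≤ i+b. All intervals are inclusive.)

Evaluate at each i in [0,4]:
  i=0: ✗ (fails at j=2)
  i=1: ✗ (fails at j=2)
  i=2: ✗ (fails at j=2)
  i=3: ✗ (fails at j=9)
  i=4: ✗ (fails at j=9)

none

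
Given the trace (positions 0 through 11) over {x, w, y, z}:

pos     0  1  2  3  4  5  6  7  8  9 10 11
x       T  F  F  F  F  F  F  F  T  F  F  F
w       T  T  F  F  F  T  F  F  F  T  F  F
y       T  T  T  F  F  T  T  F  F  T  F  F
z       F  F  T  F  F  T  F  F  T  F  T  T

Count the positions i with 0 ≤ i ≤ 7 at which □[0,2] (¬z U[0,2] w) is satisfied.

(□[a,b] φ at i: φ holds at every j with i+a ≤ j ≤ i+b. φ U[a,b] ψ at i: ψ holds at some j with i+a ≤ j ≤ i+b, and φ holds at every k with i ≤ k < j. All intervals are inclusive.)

Evaluate at each i in [0,7]:
  i=0: ✗ (fails at j=2)
  i=1: ✗ (fails at j=2)
  i=2: ✗ (fails at j=2)
  i=3: ✓ (all of [3,5])
  i=4: ✗ (fails at j=6)
  i=5: ✗ (fails at j=6)
  i=6: ✗ (fails at j=6)
  i=7: ✗ (fails at j=7)
Positions where it holds: {3} → 1.

1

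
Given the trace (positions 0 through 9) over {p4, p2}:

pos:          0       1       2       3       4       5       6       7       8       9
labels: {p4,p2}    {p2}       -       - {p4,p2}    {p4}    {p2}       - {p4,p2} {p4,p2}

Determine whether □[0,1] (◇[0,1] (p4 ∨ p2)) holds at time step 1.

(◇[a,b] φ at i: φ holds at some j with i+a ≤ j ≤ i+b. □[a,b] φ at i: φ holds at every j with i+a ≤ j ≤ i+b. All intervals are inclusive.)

No

Check ◇[0,1] (p4 ∨ p2) at every j in [1,2]:
  j=1: holds (witness at 1)
  j=2: fails (none in [2,3])
Fails at j=2 → formula fails.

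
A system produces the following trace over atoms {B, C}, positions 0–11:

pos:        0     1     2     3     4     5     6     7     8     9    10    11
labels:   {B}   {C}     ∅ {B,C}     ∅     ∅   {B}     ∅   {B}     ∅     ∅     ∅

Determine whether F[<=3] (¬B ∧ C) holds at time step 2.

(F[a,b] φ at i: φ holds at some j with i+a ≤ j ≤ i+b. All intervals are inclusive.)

No

Check (¬B ∧ C) at each j in [2,5]:
  j=2: false
  j=3: false
  j=4: false
  j=5: false
No position in the window satisfies it → formula fails.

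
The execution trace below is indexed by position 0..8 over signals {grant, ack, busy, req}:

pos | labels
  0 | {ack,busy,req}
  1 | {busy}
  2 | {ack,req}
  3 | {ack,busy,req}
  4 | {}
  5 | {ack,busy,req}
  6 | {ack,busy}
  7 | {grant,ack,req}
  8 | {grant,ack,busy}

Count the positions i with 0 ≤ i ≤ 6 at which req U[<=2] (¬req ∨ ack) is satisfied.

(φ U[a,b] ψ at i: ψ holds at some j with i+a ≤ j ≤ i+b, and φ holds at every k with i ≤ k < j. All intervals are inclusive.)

Evaluate at each i in [0,6]:
  i=0: ✓ (rhs at j=0)
  i=1: ✓ (rhs at j=1)
  i=2: ✓ (rhs at j=2)
  i=3: ✓ (rhs at j=3)
  i=4: ✓ (rhs at j=4)
  i=5: ✓ (rhs at j=5)
  i=6: ✓ (rhs at j=6)
Positions where it holds: {0, 1, 2, 3, 4, 5, 6} → 7.

7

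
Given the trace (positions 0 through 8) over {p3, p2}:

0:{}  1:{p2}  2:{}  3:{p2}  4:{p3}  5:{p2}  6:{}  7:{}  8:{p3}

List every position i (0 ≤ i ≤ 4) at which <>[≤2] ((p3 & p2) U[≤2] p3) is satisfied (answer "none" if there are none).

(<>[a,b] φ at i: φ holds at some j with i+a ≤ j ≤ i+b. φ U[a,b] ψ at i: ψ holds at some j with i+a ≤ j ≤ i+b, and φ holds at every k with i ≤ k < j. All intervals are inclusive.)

2, 3, 4

Evaluate at each i in [0,4]:
  i=0: ✗ (none in [0,2])
  i=1: ✗ (none in [1,3])
  i=2: ✓ (witness j=4)
  i=3: ✓ (witness j=4)
  i=4: ✓ (witness j=4)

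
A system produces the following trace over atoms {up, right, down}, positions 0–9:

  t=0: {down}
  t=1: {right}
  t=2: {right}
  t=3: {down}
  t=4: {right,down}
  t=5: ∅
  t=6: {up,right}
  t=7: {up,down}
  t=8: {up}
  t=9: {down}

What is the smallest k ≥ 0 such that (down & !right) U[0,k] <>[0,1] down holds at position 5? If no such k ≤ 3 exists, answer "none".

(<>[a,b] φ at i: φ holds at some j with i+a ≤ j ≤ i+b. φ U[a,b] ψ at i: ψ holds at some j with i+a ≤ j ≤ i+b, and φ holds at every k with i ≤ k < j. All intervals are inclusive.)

Need earliest j ≥ 5 with <>[0,1] down, and (down & !right) at every k in [5,j-1].
  j=5: rhs fails.
  j=6: rhs holds but lhs fails at k=5.
  j=7: rhs holds but lhs fails at k=5.
  j=8: rhs holds but lhs fails at k=5.
No witness within the range → none.

none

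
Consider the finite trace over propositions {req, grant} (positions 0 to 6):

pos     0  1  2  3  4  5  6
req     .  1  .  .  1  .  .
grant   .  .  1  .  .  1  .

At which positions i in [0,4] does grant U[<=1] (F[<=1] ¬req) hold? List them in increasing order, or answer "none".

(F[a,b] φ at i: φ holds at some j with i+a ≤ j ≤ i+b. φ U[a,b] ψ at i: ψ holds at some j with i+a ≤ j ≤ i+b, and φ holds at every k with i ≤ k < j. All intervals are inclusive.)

Evaluate at each i in [0,4]:
  i=0: ✓ (rhs at j=0)
  i=1: ✓ (rhs at j=1)
  i=2: ✓ (rhs at j=2)
  i=3: ✓ (rhs at j=3)
  i=4: ✓ (rhs at j=4)

0, 1, 2, 3, 4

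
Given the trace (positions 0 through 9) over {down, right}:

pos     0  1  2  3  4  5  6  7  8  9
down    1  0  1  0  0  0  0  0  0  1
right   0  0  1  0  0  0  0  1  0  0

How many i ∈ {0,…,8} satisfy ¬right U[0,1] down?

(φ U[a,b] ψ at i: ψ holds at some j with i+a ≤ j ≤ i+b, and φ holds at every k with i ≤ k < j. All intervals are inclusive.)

Evaluate at each i in [0,8]:
  i=0: ✓ (rhs at j=0)
  i=1: ✓ (rhs at j=2; lhs holds on [1,1])
  i=2: ✓ (rhs at j=2)
  i=3: ✗ (no rhs in [3,4])
  i=4: ✗ (no rhs in [4,5])
  i=5: ✗ (no rhs in [5,6])
  i=6: ✗ (no rhs in [6,7])
  i=7: ✗ (no rhs in [7,8])
  i=8: ✓ (rhs at j=9; lhs holds on [8,8])
Positions where it holds: {0, 1, 2, 8} → 4.

4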